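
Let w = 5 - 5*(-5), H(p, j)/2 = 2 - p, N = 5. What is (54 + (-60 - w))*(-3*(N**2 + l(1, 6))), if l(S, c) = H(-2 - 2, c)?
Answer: 3996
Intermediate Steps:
H(p, j) = 4 - 2*p (H(p, j) = 2*(2 - p) = 4 - 2*p)
l(S, c) = 12 (l(S, c) = 4 - 2*(-2 - 2) = 4 - 2*(-4) = 4 + 8 = 12)
w = 30 (w = 5 + 25 = 30)
(54 + (-60 - w))*(-3*(N**2 + l(1, 6))) = (54 + (-60 - 1*30))*(-3*(5**2 + 12)) = (54 + (-60 - 30))*(-3*(25 + 12)) = (54 - 90)*(-3*37) = -36*(-111) = 3996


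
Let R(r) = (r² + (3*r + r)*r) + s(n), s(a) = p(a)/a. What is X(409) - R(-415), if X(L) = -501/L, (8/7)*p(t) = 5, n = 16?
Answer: -45081694443/52352 ≈ -8.6113e+5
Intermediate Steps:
p(t) = 35/8 (p(t) = (7/8)*5 = 35/8)
s(a) = 35/(8*a)
R(r) = 35/128 + 5*r² (R(r) = (r² + (3*r + r)*r) + (35/8)/16 = (r² + (4*r)*r) + (35/8)*(1/16) = (r² + 4*r²) + 35/128 = 5*r² + 35/128 = 35/128 + 5*r²)
X(409) - R(-415) = -501/409 - (35/128 + 5*(-415)²) = -501*1/409 - (35/128 + 5*172225) = -501/409 - (35/128 + 861125) = -501/409 - 1*110224035/128 = -501/409 - 110224035/128 = -45081694443/52352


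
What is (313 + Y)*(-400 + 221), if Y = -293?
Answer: -3580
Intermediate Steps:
(313 + Y)*(-400 + 221) = (313 - 293)*(-400 + 221) = 20*(-179) = -3580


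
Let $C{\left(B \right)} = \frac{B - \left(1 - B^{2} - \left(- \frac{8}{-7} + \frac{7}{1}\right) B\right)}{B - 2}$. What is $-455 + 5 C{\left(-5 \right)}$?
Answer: $- \frac{21535}{49} \approx -439.49$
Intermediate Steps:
$C{\left(B \right)} = \frac{-1 + B^{2} + \frac{64 B}{7}}{-2 + B}$ ($C{\left(B \right)} = \frac{B - \left(1 - B^{2} - \left(\left(-8\right) \left(- \frac{1}{7}\right) + 7 \cdot 1\right) B\right)}{-2 + B} = \frac{B - \left(1 - B^{2} - \left(\frac{8}{7} + 7\right) B\right)}{-2 + B} = \frac{B - \left(1 - B^{2} - \frac{57 B}{7}\right)}{-2 + B} = \frac{B + \left(-1 + B^{2} + \frac{57 B}{7}\right)}{-2 + B} = \frac{-1 + B^{2} + \frac{64 B}{7}}{-2 + B}$)
$-455 + 5 C{\left(-5 \right)} = -455 + 5 \frac{-1 + \left(-5\right)^{2} + \frac{64}{7} \left(-5\right)}{-2 - 5} = -455 + 5 \frac{-1 + 25 - \frac{320}{7}}{-7} = -455 + 5 \left(\left(- \frac{1}{7}\right) \left(- \frac{152}{7}\right)\right) = -455 + 5 \cdot \frac{152}{49} = -455 + \frac{760}{49} = - \frac{21535}{49}$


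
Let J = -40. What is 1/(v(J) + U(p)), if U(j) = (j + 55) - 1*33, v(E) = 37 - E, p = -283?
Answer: -1/184 ≈ -0.0054348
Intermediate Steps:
U(j) = 22 + j (U(j) = (55 + j) - 33 = 22 + j)
1/(v(J) + U(p)) = 1/((37 - 1*(-40)) + (22 - 283)) = 1/((37 + 40) - 261) = 1/(77 - 261) = 1/(-184) = -1/184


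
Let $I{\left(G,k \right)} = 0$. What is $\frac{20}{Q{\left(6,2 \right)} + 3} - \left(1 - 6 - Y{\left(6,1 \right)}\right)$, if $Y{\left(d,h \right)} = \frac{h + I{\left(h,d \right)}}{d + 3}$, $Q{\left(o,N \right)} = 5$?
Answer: $\frac{137}{18} \approx 7.6111$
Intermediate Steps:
$Y{\left(d,h \right)} = \frac{h}{3 + d}$ ($Y{\left(d,h \right)} = \frac{h + 0}{d + 3} = \frac{h}{3 + d}$)
$\frac{20}{Q{\left(6,2 \right)} + 3} - \left(1 - 6 - Y{\left(6,1 \right)}\right) = \frac{20}{5 + 3} - \left(1 - 6 - \frac{1}{3 + 6}\right) = \frac{20}{8} + \left(1 \cdot \frac{1}{9} - \left(1 - 6\right)\right) = 20 \cdot \frac{1}{8} + \left(1 \cdot \frac{1}{9} - -5\right) = \frac{5}{2} + \left(\frac{1}{9} + 5\right) = \frac{5}{2} + \frac{46}{9} = \frac{137}{18}$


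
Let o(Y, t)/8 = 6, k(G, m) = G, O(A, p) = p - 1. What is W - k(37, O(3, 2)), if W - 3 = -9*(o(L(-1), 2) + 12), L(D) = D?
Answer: -574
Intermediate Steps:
O(A, p) = -1 + p
o(Y, t) = 48 (o(Y, t) = 8*6 = 48)
W = -537 (W = 3 - 9*(48 + 12) = 3 - 9*60 = 3 - 1*540 = 3 - 540 = -537)
W - k(37, O(3, 2)) = -537 - 1*37 = -537 - 37 = -574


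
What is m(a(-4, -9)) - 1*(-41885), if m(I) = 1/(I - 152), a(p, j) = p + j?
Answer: 6911024/165 ≈ 41885.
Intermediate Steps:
a(p, j) = j + p
m(I) = 1/(-152 + I)
m(a(-4, -9)) - 1*(-41885) = 1/(-152 + (-9 - 4)) - 1*(-41885) = 1/(-152 - 13) + 41885 = 1/(-165) + 41885 = -1/165 + 41885 = 6911024/165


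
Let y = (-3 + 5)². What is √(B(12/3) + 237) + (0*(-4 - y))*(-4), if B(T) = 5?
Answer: 11*√2 ≈ 15.556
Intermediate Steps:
y = 4 (y = 2² = 4)
√(B(12/3) + 237) + (0*(-4 - y))*(-4) = √(5 + 237) + (0*(-4 - 1*4))*(-4) = √242 + (0*(-4 - 4))*(-4) = 11*√2 + (0*(-8))*(-4) = 11*√2 + 0*(-4) = 11*√2 + 0 = 11*√2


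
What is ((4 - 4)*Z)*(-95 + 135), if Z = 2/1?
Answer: 0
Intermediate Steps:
Z = 2 (Z = 2*1 = 2)
((4 - 4)*Z)*(-95 + 135) = ((4 - 4)*2)*(-95 + 135) = (0*2)*40 = 0*40 = 0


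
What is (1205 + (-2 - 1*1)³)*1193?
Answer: 1405354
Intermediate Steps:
(1205 + (-2 - 1*1)³)*1193 = (1205 + (-2 - 1)³)*1193 = (1205 + (-3)³)*1193 = (1205 - 27)*1193 = 1178*1193 = 1405354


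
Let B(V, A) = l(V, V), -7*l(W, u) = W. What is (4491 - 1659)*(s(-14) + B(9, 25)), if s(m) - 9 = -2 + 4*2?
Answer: 271872/7 ≈ 38839.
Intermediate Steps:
l(W, u) = -W/7
s(m) = 15 (s(m) = 9 + (-2 + 4*2) = 9 + (-2 + 8) = 9 + 6 = 15)
B(V, A) = -V/7
(4491 - 1659)*(s(-14) + B(9, 25)) = (4491 - 1659)*(15 - ⅐*9) = 2832*(15 - 9/7) = 2832*(96/7) = 271872/7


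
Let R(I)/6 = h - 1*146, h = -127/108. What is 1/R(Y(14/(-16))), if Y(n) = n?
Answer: -18/15895 ≈ -0.0011324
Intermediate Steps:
h = -127/108 (h = -127*1/108 = -127/108 ≈ -1.1759)
R(I) = -15895/18 (R(I) = 6*(-127/108 - 1*146) = 6*(-127/108 - 146) = 6*(-15895/108) = -15895/18)
1/R(Y(14/(-16))) = 1/(-15895/18) = -18/15895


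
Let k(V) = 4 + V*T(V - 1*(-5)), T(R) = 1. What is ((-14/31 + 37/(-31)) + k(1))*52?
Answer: 5408/31 ≈ 174.45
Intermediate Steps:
k(V) = 4 + V (k(V) = 4 + V*1 = 4 + V)
((-14/31 + 37/(-31)) + k(1))*52 = ((-14/31 + 37/(-31)) + (4 + 1))*52 = ((-14*1/31 + 37*(-1/31)) + 5)*52 = ((-14/31 - 37/31) + 5)*52 = (-51/31 + 5)*52 = (104/31)*52 = 5408/31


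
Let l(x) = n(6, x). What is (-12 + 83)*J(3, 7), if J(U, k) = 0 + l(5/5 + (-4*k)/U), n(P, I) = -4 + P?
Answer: 142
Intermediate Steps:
l(x) = 2 (l(x) = -4 + 6 = 2)
J(U, k) = 2 (J(U, k) = 0 + 2 = 2)
(-12 + 83)*J(3, 7) = (-12 + 83)*2 = 71*2 = 142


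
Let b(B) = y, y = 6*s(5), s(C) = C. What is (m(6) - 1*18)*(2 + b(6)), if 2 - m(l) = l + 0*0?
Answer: -704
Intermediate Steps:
m(l) = 2 - l (m(l) = 2 - (l + 0*0) = 2 - (l + 0) = 2 - l)
y = 30 (y = 6*5 = 30)
b(B) = 30
(m(6) - 1*18)*(2 + b(6)) = ((2 - 1*6) - 1*18)*(2 + 30) = ((2 - 6) - 18)*32 = (-4 - 18)*32 = -22*32 = -704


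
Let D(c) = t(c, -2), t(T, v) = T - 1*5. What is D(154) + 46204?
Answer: 46353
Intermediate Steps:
t(T, v) = -5 + T (t(T, v) = T - 5 = -5 + T)
D(c) = -5 + c
D(154) + 46204 = (-5 + 154) + 46204 = 149 + 46204 = 46353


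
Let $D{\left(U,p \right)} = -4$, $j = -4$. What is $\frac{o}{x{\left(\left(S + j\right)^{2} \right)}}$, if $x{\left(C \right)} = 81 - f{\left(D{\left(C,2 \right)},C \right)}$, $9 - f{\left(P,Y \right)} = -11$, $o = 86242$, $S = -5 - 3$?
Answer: $\frac{86242}{61} \approx 1413.8$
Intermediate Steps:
$S = -8$ ($S = -5 - 3 = -8$)
$f{\left(P,Y \right)} = 20$ ($f{\left(P,Y \right)} = 9 - -11 = 9 + 11 = 20$)
$x{\left(C \right)} = 61$ ($x{\left(C \right)} = 81 - 20 = 61$)
$\frac{o}{x{\left(\left(S + j\right)^{2} \right)}} = \frac{86242}{61}$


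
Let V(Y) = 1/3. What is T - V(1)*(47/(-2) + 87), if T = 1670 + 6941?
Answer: 51539/6 ≈ 8589.8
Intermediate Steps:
V(Y) = ⅓
T = 8611
T - V(1)*(47/(-2) + 87) = 8611 - (47/(-2) + 87)/3 = 8611 - (47*(-½) + 87)/3 = 8611 - (-47/2 + 87)/3 = 8611 - 127/(3*2) = 8611 - 1*127/6 = 8611 - 127/6 = 51539/6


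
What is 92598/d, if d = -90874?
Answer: -46299/45437 ≈ -1.0190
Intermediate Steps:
92598/d = 92598/(-90874) = 92598*(-1/90874) = -46299/45437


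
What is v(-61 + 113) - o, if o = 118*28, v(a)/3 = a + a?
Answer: -2992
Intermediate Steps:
v(a) = 6*a (v(a) = 3*(a + a) = 3*(2*a) = 6*a)
o = 3304
v(-61 + 113) - o = 6*(-61 + 113) - 1*3304 = 6*52 - 3304 = 312 - 3304 = -2992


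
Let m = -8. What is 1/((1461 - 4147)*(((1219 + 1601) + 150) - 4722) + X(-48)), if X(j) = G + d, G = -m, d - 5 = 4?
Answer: 1/4705889 ≈ 2.1250e-7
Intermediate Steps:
d = 9 (d = 5 + 4 = 9)
G = 8 (G = -1*(-8) = 8)
X(j) = 17 (X(j) = 8 + 9 = 17)
1/((1461 - 4147)*(((1219 + 1601) + 150) - 4722) + X(-48)) = 1/((1461 - 4147)*(((1219 + 1601) + 150) - 4722) + 17) = 1/(-2686*((2820 + 150) - 4722) + 17) = 1/(-2686*(2970 - 4722) + 17) = 1/(-2686*(-1752) + 17) = 1/(4705872 + 17) = 1/4705889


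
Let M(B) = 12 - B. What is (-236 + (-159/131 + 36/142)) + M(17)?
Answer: -2250472/9301 ≈ -241.96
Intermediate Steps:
(-236 + (-159/131 + 36/142)) + M(17) = (-236 + (-159/131 + 36/142)) + (12 - 1*17) = (-236 + (-159*1/131 + 36*(1/142))) + (12 - 17) = (-236 + (-159/131 + 18/71)) - 5 = (-236 - 8931/9301) - 5 = -2203967/9301 - 5 = -2250472/9301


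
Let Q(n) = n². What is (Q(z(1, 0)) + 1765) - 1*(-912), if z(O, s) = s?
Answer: 2677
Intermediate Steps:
(Q(z(1, 0)) + 1765) - 1*(-912) = (0² + 1765) - 1*(-912) = (0 + 1765) + 912 = 1765 + 912 = 2677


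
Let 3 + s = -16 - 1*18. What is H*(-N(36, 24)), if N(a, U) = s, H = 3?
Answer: 111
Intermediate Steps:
s = -37 (s = -3 + (-16 - 1*18) = -3 + (-16 - 18) = -3 - 34 = -37)
N(a, U) = -37
H*(-N(36, 24)) = 3*(-1*(-37)) = 3*37 = 111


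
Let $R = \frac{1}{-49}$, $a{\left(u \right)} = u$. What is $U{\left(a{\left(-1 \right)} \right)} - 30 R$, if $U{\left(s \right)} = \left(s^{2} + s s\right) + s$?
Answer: $\frac{79}{49} \approx 1.6122$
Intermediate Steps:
$U{\left(s \right)} = s + 2 s^{2}$ ($U{\left(s \right)} = \left(s^{2} + s^{2}\right) + s = 2 s^{2} + s = s + 2 s^{2}$)
$R = - \frac{1}{49} \approx -0.020408$
$U{\left(a{\left(-1 \right)} \right)} - 30 R = - (1 + 2 \left(-1\right)) - - \frac{30}{49} = - (1 - 2) + \frac{30}{49} = \left(-1\right) \left(-1\right) + \frac{30}{49} = 1 + \frac{30}{49} = \frac{79}{49}$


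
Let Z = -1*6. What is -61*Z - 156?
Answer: 210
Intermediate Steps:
Z = -6
-61*Z - 156 = -61*(-6) - 156 = 366 - 156 = 210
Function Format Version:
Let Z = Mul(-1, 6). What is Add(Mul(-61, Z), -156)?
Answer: 210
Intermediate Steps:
Z = -6
Add(Mul(-61, Z), -156) = Add(Mul(-61, -6), -156) = Add(366, -156) = 210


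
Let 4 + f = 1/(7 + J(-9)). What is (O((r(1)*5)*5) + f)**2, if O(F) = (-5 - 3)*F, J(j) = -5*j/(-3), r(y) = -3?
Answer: 22724289/64 ≈ 3.5507e+5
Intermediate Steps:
J(j) = 5*j/3 (J(j) = -5*j*(-1)/3 = -(-5)*j/3 = 5*j/3)
O(F) = -8*F
f = -33/8 (f = -4 + 1/(7 + (5/3)*(-9)) = -4 + 1/(7 - 15) = -4 + 1/(-8) = -4 - 1/8 = -33/8 ≈ -4.1250)
(O((r(1)*5)*5) + f)**2 = (-8*(-3*5)*5 - 33/8)**2 = (-(-120)*5 - 33/8)**2 = (-8*(-75) - 33/8)**2 = (600 - 33/8)**2 = (4767/8)**2 = 22724289/64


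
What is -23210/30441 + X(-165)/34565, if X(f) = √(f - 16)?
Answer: -23210/30441 + I*√181/34565 ≈ -0.76246 + 0.00038923*I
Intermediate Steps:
X(f) = √(-16 + f)
-23210/30441 + X(-165)/34565 = -23210/30441 + √(-16 - 165)/34565 = -23210*1/30441 + √(-181)*(1/34565) = -23210/30441 + (I*√181)*(1/34565) = -23210/30441 + I*√181/34565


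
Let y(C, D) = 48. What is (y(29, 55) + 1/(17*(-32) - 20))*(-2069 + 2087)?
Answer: 81213/94 ≈ 863.97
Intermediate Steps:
(y(29, 55) + 1/(17*(-32) - 20))*(-2069 + 2087) = (48 + 1/(17*(-32) - 20))*(-2069 + 2087) = (48 + 1/(-544 - 20))*18 = (48 + 1/(-564))*18 = (48 - 1/564)*18 = (27071/564)*18 = 81213/94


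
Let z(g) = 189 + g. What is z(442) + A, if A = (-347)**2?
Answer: 121040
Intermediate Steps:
A = 120409
z(442) + A = (189 + 442) + 120409 = 631 + 120409 = 121040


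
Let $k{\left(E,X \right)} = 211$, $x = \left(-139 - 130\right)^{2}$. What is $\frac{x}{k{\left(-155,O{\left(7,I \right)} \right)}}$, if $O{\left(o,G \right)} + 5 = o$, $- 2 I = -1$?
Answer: $\frac{72361}{211} \approx 342.94$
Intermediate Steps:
$I = \frac{1}{2}$ ($I = \left(- \frac{1}{2}\right) \left(-1\right) = \frac{1}{2} \approx 0.5$)
$O{\left(o,G \right)} = -5 + o$
$x = 72361$ ($x = \left(-269\right)^{2} = 72361$)
$\frac{x}{k{\left(-155,O{\left(7,I \right)} \right)}} = \frac{72361}{211}$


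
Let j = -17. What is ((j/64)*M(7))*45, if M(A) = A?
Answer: -5355/64 ≈ -83.672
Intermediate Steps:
((j/64)*M(7))*45 = (-17/64*7)*45 = (-17*1/64*7)*45 = -17/64*7*45 = -119/64*45 = -5355/64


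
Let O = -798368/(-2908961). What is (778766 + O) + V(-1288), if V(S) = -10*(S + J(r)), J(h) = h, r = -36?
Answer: 2303915364134/2908961 ≈ 7.9201e+5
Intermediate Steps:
O = 798368/2908961 (O = -798368*(-1/2908961) = 798368/2908961 ≈ 0.27445)
V(S) = 360 - 10*S (V(S) = -10*(S - 36) = -10*(-36 + S) = 360 - 10*S)
(778766 + O) + V(-1288) = (778766 + 798368/2908961) + (360 - 10*(-1288)) = 2265400720494/2908961 + (360 + 12880) = 2265400720494/2908961 + 13240 = 2303915364134/2908961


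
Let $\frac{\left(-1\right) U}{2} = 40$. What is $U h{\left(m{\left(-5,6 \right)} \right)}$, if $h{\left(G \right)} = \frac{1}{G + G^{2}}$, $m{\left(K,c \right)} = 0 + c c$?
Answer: $- \frac{20}{333} \approx -0.06006$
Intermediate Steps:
$m{\left(K,c \right)} = c^{2}$ ($m{\left(K,c \right)} = 0 + c^{2} = c^{2}$)
$U = -80$ ($U = \left(-2\right) 40 = -80$)
$U h{\left(m{\left(-5,6 \right)} \right)} = - 80 \frac{1}{6^{2} \left(1 + 6^{2}\right)} = - 80 \frac{1}{36 \left(1 + 36\right)} = - 80 \frac{1}{36 \cdot 37} = - 80 \cdot \frac{1}{36} \cdot \frac{1}{37} = \left(-80\right) \frac{1}{1332} = - \frac{20}{333}$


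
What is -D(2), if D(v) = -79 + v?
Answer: 77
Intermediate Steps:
-D(2) = -(-79 + 2) = -1*(-77) = 77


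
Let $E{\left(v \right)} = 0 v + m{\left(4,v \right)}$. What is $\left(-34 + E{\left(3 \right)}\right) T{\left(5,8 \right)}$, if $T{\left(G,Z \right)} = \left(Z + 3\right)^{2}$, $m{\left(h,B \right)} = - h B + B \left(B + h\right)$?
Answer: $-3025$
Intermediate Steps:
$m{\left(h,B \right)} = B \left(B + h\right) - B h$ ($m{\left(h,B \right)} = - B h + B \left(B + h\right) = B \left(B + h\right) - B h$)
$T{\left(G,Z \right)} = \left(3 + Z\right)^{2}$
$E{\left(v \right)} = v^{2}$ ($E{\left(v \right)} = 0 v + v^{2} = 0 + v^{2} = v^{2}$)
$\left(-34 + E{\left(3 \right)}\right) T{\left(5,8 \right)} = \left(-34 + 3^{2}\right) \left(3 + 8\right)^{2} = \left(-34 + 9\right) 11^{2} = \left(-25\right) 121 = -3025$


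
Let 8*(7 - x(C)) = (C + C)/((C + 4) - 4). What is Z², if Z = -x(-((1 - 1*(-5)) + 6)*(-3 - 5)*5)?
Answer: 729/16 ≈ 45.563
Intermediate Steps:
x(C) = 27/4 (x(C) = 7 - (C + C)/(8*((C + 4) - 4)) = 7 - 2*C/(8*((4 + C) - 4)) = 7 - 2*C/(8*C) = 7 - ⅛*2 = 7 - ¼ = 27/4)
Z = -27/4 (Z = -1*27/4 = -27/4 ≈ -6.7500)
Z² = (-27/4)² = 729/16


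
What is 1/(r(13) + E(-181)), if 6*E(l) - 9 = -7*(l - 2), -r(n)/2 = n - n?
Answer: 1/215 ≈ 0.0046512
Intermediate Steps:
r(n) = 0 (r(n) = -2*(n - n) = -2*0 = 0)
E(l) = 23/6 - 7*l/6 (E(l) = 3/2 + (-7*(l - 2))/6 = 3/2 + (-7*(-2 + l))/6 = 3/2 + (14 - 7*l)/6 = 3/2 + (7/3 - 7*l/6) = 23/6 - 7*l/6)
1/(r(13) + E(-181)) = 1/(0 + (23/6 - 7/6*(-181))) = 1/(0 + (23/6 + 1267/6)) = 1/(0 + 215) = 1/215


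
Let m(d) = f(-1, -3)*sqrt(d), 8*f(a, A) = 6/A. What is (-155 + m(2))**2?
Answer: (620 + sqrt(2))**2/16 ≈ 24135.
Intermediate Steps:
f(a, A) = 3/(4*A) (f(a, A) = (6/A)/8 = 3/(4*A))
m(d) = -sqrt(d)/4 (m(d) = ((3/4)/(-3))*sqrt(d) = ((3/4)*(-1/3))*sqrt(d) = -sqrt(d)/4)
(-155 + m(2))**2 = (-155 - sqrt(2)/4)**2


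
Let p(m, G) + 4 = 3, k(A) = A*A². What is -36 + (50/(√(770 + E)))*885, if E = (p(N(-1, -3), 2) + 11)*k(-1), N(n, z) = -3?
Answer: -36 + 4425*√190/38 ≈ 1569.1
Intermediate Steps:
k(A) = A³
p(m, G) = -1 (p(m, G) = -4 + 3 = -1)
E = -10 (E = (-1 + 11)*(-1)³ = 10*(-1) = -10)
-36 + (50/(√(770 + E)))*885 = -36 + (50/(√(770 - 10)))*885 = -36 + (50/(√760))*885 = -36 + (50/((2*√190)))*885 = -36 + (50*(√190/380))*885 = -36 + (5*√190/38)*885 = -36 + 4425*√190/38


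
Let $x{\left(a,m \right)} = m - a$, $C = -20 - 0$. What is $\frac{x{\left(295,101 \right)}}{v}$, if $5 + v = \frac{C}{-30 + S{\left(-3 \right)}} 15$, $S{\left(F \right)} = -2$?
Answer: $- \frac{1552}{35} \approx -44.343$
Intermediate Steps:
$C = -20$ ($C = -20 + 0 = -20$)
$v = \frac{35}{8}$ ($v = -5 + - \frac{20}{-30 - 2} \cdot 15 = -5 + - \frac{20}{-32} \cdot 15 = -5 + \left(-20\right) \left(- \frac{1}{32}\right) 15 = -5 + \frac{5}{8} \cdot 15 = -5 + \frac{75}{8} = \frac{35}{8} \approx 4.375$)
$\frac{x{\left(295,101 \right)}}{v} = \frac{101 - 295}{\frac{35}{8}} = \left(101 - 295\right) \frac{8}{35} = \left(-194\right) \frac{8}{35} = - \frac{1552}{35}$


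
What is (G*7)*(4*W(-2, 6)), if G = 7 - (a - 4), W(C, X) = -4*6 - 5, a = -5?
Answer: -12992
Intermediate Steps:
W(C, X) = -29 (W(C, X) = -24 - 5 = -29)
G = 16 (G = 7 - (-5 - 4) = 7 - 1*(-9) = 7 + 9 = 16)
(G*7)*(4*W(-2, 6)) = (16*7)*(4*(-29)) = 112*(-116) = -12992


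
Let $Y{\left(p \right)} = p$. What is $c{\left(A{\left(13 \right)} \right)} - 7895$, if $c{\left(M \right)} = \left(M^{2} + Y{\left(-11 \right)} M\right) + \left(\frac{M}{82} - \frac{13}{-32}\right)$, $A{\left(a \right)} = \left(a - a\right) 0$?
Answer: $- \frac{252627}{32} \approx -7894.6$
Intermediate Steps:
$A{\left(a \right)} = 0$ ($A{\left(a \right)} = 0 \cdot 0 = 0$)
$c{\left(M \right)} = \frac{13}{32} + M^{2} - \frac{901 M}{82}$ ($c{\left(M \right)} = \left(M^{2} - 11 M\right) + \left(\frac{M}{82} - \frac{13}{-32}\right) = \left(M^{2} - 11 M\right) + \left(M \frac{1}{82} - - \frac{13}{32}\right) = \left(M^{2} - 11 M\right) + \left(\frac{M}{82} + \frac{13}{32}\right) = \left(M^{2} - 11 M\right) + \left(\frac{13}{32} + \frac{M}{82}\right) = \frac{13}{32} + M^{2} - \frac{901 M}{82}$)
$c{\left(A{\left(13 \right)} \right)} - 7895 = \left(\frac{13}{32} + 0^{2} - 0\right) - 7895 = \left(\frac{13}{32} + 0 + 0\right) - 7895 = \frac{13}{32} - 7895 = - \frac{252627}{32}$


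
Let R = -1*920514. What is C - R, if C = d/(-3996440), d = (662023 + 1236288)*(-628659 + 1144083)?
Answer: 48220427166/71365 ≈ 6.7569e+5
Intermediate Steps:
d = 978435048864 (d = 1898311*515424 = 978435048864)
R = -920514
C = -17472054444/71365 (C = 978435048864/(-3996440) = 978435048864*(-1/3996440) = -17472054444/71365 ≈ -2.4483e+5)
C - R = -17472054444/71365 - 1*(-920514) = -17472054444/71365 + 920514 = 48220427166/71365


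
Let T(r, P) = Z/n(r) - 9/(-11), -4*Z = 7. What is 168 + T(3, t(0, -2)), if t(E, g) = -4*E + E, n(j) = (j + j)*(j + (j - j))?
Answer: 133627/792 ≈ 168.72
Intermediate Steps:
Z = -7/4 (Z = -¼*7 = -7/4 ≈ -1.7500)
n(j) = 2*j² (n(j) = (2*j)*(j + 0) = (2*j)*j = 2*j²)
t(E, g) = -3*E
T(r, P) = 9/11 - 7/(8*r²) (T(r, P) = -7*1/(2*r²)/4 - 9/(-11) = -7/(8*r²) - 9*(-1/11) = -7/(8*r²) + 9/11 = 9/11 - 7/(8*r²))
168 + T(3, t(0, -2)) = 168 + (9/11 - 7/8/3²) = 168 + (9/11 - 7/8*⅑) = 168 + (9/11 - 7/72) = 168 + 571/792 = 133627/792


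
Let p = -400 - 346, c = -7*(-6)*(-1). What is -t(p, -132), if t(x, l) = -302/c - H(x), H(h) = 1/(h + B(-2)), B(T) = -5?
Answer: -113422/15771 ≈ -7.1918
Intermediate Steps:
c = -42 (c = 42*(-1) = -42)
p = -746
H(h) = 1/(-5 + h) (H(h) = 1/(h - 5) = 1/(-5 + h))
t(x, l) = 151/21 - 1/(-5 + x) (t(x, l) = -302/(-42) - 1/(-5 + x) = -302*(-1/42) - 1/(-5 + x) = 151/21 - 1/(-5 + x))
-t(p, -132) = -(-776 + 151*(-746))/(21*(-5 - 746)) = -(-776 - 112646)/(21*(-751)) = -(-1)*(-113422)/(21*751) = -1*113422/15771 = -113422/15771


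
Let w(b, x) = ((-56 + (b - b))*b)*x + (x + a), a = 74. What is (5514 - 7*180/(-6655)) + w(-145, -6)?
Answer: -57416426/1331 ≈ -43138.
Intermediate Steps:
w(b, x) = 74 + x - 56*b*x (w(b, x) = ((-56 + (b - b))*b)*x + (x + 74) = ((-56 + 0)*b)*x + (74 + x) = (-56*b)*x + (74 + x) = -56*b*x + (74 + x) = 74 + x - 56*b*x)
(5514 - 7*180/(-6655)) + w(-145, -6) = (5514 - 7*180/(-6655)) + (74 - 6 - 56*(-145)*(-6)) = (5514 - 1260*(-1/6655)) + (74 - 6 - 48720) = (5514 + 252/1331) - 48652 = 7339386/1331 - 48652 = -57416426/1331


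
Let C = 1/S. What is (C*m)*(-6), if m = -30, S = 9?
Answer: 20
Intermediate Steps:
C = ⅑ (C = 1/9 = ⅑ ≈ 0.11111)
(C*m)*(-6) = ((⅑)*(-30))*(-6) = -10/3*(-6) = 20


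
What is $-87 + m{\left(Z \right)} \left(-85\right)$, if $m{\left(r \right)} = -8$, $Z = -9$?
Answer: $593$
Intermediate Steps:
$-87 + m{\left(Z \right)} \left(-85\right) = -87 - -680 = -87 + 680 = 593$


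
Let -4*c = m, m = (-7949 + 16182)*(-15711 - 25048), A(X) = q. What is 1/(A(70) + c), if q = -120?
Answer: 4/335568367 ≈ 1.1920e-8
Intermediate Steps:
A(X) = -120
m = -335568847 (m = 8233*(-40759) = -335568847)
c = 335568847/4 (c = -¼*(-335568847) = 335568847/4 ≈ 8.3892e+7)
1/(A(70) + c) = 1/(-120 + 335568847/4) = 1/(335568367/4) = 4/335568367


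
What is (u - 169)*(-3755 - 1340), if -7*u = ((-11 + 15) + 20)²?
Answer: 8962105/7 ≈ 1.2803e+6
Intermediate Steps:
u = -576/7 (u = -((-11 + 15) + 20)²/7 = -(4 + 20)²/7 = -⅐*24² = -⅐*576 = -576/7 ≈ -82.286)
(u - 169)*(-3755 - 1340) = (-576/7 - 169)*(-3755 - 1340) = -1759/7*(-5095) = 8962105/7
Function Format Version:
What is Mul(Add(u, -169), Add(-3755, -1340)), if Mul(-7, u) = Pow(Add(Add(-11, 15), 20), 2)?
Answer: Rational(8962105, 7) ≈ 1.2803e+6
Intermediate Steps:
u = Rational(-576, 7) (u = Mul(Rational(-1, 7), Pow(Add(Add(-11, 15), 20), 2)) = Mul(Rational(-1, 7), Pow(Add(4, 20), 2)) = Mul(Rational(-1, 7), Pow(24, 2)) = Mul(Rational(-1, 7), 576) = Rational(-576, 7) ≈ -82.286)
Mul(Add(u, -169), Add(-3755, -1340)) = Mul(Add(Rational(-576, 7), -169), Add(-3755, -1340)) = Mul(Rational(-1759, 7), -5095) = Rational(8962105, 7)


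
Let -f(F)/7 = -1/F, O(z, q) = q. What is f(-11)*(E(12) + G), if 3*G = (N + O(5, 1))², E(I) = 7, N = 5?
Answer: -133/11 ≈ -12.091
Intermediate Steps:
f(F) = 7/F (f(F) = -(-7)/F = 7/F)
G = 12 (G = (5 + 1)²/3 = (⅓)*6² = (⅓)*36 = 12)
f(-11)*(E(12) + G) = (7/(-11))*(7 + 12) = (7*(-1/11))*19 = -7/11*19 = -133/11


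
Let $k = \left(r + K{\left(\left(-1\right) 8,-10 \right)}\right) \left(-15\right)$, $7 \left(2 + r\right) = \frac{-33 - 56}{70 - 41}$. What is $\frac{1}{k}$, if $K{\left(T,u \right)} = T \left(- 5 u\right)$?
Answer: $\frac{203}{1225425} \approx 0.00016566$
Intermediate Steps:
$K{\left(T,u \right)} = - 5 T u$
$r = - \frac{495}{203}$ ($r = -2 + \frac{\left(-33 - 56\right) \frac{1}{70 - 41}}{7} = -2 + \frac{\left(-89\right) \frac{1}{29}}{7} = -2 + \frac{1}{7} \left(- \frac{89}{29}\right) = -2 - \frac{89}{203} = - \frac{495}{203} \approx -2.4384$)
$k = \frac{1225425}{203}$ ($k = \left(- \frac{495}{203} - 5 \left(\left(-1\right) 8\right) \left(-10\right)\right) \left(-15\right) = \left(- \frac{495}{203} - \left(-40\right) \left(-10\right)\right) \left(-15\right) = \left(- \frac{495}{203} - 400\right) \left(-15\right) = \left(- \frac{81695}{203}\right) \left(-15\right) = \frac{1225425}{203} \approx 6036.6$)
$\frac{1}{k} = \frac{1}{\frac{1225425}{203}} = \frac{203}{1225425}$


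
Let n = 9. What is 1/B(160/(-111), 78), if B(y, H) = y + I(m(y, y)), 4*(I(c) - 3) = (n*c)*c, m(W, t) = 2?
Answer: 111/1172 ≈ 0.094710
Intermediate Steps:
I(c) = 3 + 9*c**2/4 (I(c) = 3 + ((9*c)*c)/4 = 3 + (9*c**2)/4 = 3 + 9*c**2/4)
B(y, H) = 12 + y (B(y, H) = y + (3 + (9/4)*2**2) = y + (3 + (9/4)*4) = y + (3 + 9) = y + 12 = 12 + y)
1/B(160/(-111), 78) = 1/(12 + 160/(-111)) = 1/(12 + 160*(-1/111)) = 1/(12 - 160/111) = 1/(1172/111) = 111/1172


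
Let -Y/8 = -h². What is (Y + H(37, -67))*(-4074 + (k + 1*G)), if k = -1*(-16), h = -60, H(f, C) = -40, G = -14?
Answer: -117110720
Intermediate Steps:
k = 16
Y = 28800 (Y = -(-8)*(-60)² = -(-8)*3600 = -8*(-3600) = 28800)
(Y + H(37, -67))*(-4074 + (k + 1*G)) = (28800 - 40)*(-4074 + (16 + 1*(-14))) = 28760*(-4074 + (16 - 14)) = 28760*(-4074 + 2) = 28760*(-4072) = -117110720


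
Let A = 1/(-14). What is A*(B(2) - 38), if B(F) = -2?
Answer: 20/7 ≈ 2.8571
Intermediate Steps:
A = -1/14 ≈ -0.071429
A*(B(2) - 38) = -(-2 - 38)/14 = -1/14*(-40) = 20/7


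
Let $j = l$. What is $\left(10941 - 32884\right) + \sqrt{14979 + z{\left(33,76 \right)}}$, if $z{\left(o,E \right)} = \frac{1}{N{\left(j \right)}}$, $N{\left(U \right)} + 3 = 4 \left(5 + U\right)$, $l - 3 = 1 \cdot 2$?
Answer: $-21943 + \frac{4 \sqrt{1281643}}{37} \approx -21821.0$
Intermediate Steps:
$l = 5$ ($l = 3 + 1 \cdot 2 = 3 + 2 = 5$)
$j = 5$
$N{\left(U \right)} = 17 + 4 U$ ($N{\left(U \right)} = -3 + 4 \left(5 + U\right) = -3 + \left(20 + 4 U\right) = 17 + 4 U$)
$z{\left(o,E \right)} = \frac{1}{37}$ ($z{\left(o,E \right)} = \frac{1}{17 + 4 \cdot 5} = \frac{1}{17 + 20} = \frac{1}{37}$)
$\left(10941 - 32884\right) + \sqrt{14979 + z{\left(33,76 \right)}} = \left(10941 - 32884\right) + \sqrt{14979 + \frac{1}{37}} = -21943 + \sqrt{\frac{554224}{37}} = -21943 + \frac{4 \sqrt{1281643}}{37}$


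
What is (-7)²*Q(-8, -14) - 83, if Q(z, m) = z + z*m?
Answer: 5013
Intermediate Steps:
Q(z, m) = z + m*z
(-7)²*Q(-8, -14) - 83 = (-7)²*(-8*(1 - 14)) - 83 = 49*(-8*(-13)) - 83 = 49*104 - 83 = 5096 - 83 = 5013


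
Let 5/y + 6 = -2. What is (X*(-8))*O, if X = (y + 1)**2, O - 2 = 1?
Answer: -27/8 ≈ -3.3750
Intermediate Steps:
O = 3 (O = 2 + 1 = 3)
y = -5/8 (y = 5/(-6 - 2) = 5/(-8) = 5*(-1/8) = -5/8 ≈ -0.62500)
X = 9/64 (X = (-5/8 + 1)**2 = (3/8)**2 = 9/64 ≈ 0.14063)
(X*(-8))*O = ((9/64)*(-8))*3 = -9/8*3 = -27/8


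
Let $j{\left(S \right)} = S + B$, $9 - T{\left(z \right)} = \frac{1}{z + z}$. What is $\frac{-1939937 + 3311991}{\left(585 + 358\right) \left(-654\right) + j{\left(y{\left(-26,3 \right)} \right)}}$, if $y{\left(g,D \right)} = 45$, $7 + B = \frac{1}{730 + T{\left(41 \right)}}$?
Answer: $- \frac{41571178119}{18684600133} \approx -2.2249$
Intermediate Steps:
$T{\left(z \right)} = 9 - \frac{1}{2 z}$ ($T{\left(z \right)} = 9 - \frac{1}{z + z} = 9 - \frac{1}{2 z}$)
$B = - \frac{424097}{60597}$ ($B = -7 + \frac{1}{730 + \left(9 - \frac{1}{2 \cdot 41}\right)} = -7 + \frac{1}{730 + \left(9 - \frac{1}{82}\right)} = -7 + \frac{1}{730 + \frac{737}{82}} = -7 + \frac{1}{\frac{60597}{82}} = -7 + \frac{82}{60597} = - \frac{424097}{60597} \approx -6.9986$)
$j{\left(S \right)} = - \frac{424097}{60597} + S$ ($j{\left(S \right)} = S - \frac{424097}{60597} = - \frac{424097}{60597} + S$)
$\frac{-1939937 + 3311991}{\left(585 + 358\right) \left(-654\right) + j{\left(y{\left(-26,3 \right)} \right)}} = \frac{-1939937 + 3311991}{\left(585 + 358\right) \left(-654\right) + \left(- \frac{424097}{60597} + 45\right)} = \frac{1372054}{943 \left(-654\right) + \frac{2302768}{60597}} = \frac{1372054}{-616722 + \frac{2302768}{60597}} = \frac{1372054}{- \frac{37369200266}{60597}} = 1372054 \left(- \frac{60597}{37369200266}\right) = - \frac{41571178119}{18684600133}$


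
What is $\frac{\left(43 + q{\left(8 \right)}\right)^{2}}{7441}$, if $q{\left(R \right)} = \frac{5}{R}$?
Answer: $\frac{121801}{476224} \approx 0.25576$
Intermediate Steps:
$\frac{\left(43 + q{\left(8 \right)}\right)^{2}}{7441} = \frac{\left(43 + \frac{5}{8}\right)^{2}}{7441} = \left(43 + 5 \cdot \frac{1}{8}\right)^{2} \cdot \frac{1}{7441} = \left(43 + \frac{5}{8}\right)^{2} \cdot \frac{1}{7441} = \left(\frac{349}{8}\right)^{2} \cdot \frac{1}{7441} = \frac{121801}{64} \cdot \frac{1}{7441} = \frac{121801}{476224}$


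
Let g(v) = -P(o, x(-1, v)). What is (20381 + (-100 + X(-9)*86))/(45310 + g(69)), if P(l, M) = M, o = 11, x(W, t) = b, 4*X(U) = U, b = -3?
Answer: 40175/90626 ≈ 0.44331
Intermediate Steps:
X(U) = U/4
x(W, t) = -3
g(v) = 3 (g(v) = -1*(-3) = 3)
(20381 + (-100 + X(-9)*86))/(45310 + g(69)) = (20381 + (-100 + ((1/4)*(-9))*86))/(45310 + 3) = (20381 + (-100 - 9/4*86))/45313 = (20381 + (-100 - 387/2))*(1/45313) = (20381 - 587/2)*(1/45313) = (40175/2)*(1/45313) = 40175/90626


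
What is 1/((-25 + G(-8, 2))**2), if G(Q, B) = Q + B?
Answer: 1/961 ≈ 0.0010406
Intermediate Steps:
G(Q, B) = B + Q
1/((-25 + G(-8, 2))**2) = 1/((-25 + (2 - 8))**2) = 1/((-25 - 6)**2) = 1/((-31)**2) = 1/961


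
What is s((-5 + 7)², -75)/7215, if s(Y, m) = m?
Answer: -5/481 ≈ -0.010395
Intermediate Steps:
s((-5 + 7)², -75)/7215 = -75/7215 = -75*1/7215 = -5/481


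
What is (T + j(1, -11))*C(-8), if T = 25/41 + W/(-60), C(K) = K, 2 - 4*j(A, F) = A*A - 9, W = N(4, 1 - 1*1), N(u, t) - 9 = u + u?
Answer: -13906/615 ≈ -22.611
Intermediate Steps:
N(u, t) = 9 + 2*u (N(u, t) = 9 + (u + u) = 9 + 2*u)
W = 17 (W = 9 + 2*4 = 9 + 8 = 17)
j(A, F) = 11/4 - A²/4 (j(A, F) = ½ - (A*A - 9)/4 = ½ - (A² - 9)/4 = ½ - (-9 + A²)/4 = ½ + (9/4 - A²/4) = 11/4 - A²/4)
T = 803/2460 (T = 25/41 + 17/(-60) = 25*(1/41) + 17*(-1/60) = 25/41 - 17/60 = 803/2460 ≈ 0.32642)
(T + j(1, -11))*C(-8) = (803/2460 + (11/4 - ¼*1²))*(-8) = (803/2460 + (11/4 - ¼*1))*(-8) = (803/2460 + (11/4 - ¼))*(-8) = (803/2460 + 5/2)*(-8) = (6953/2460)*(-8) = -13906/615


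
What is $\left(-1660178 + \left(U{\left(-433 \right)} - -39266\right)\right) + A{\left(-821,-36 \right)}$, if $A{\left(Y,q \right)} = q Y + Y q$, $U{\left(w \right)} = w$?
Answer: $-1562233$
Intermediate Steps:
$A{\left(Y,q \right)} = 2 Y q$ ($A{\left(Y,q \right)} = Y q + Y q = 2 Y q$)
$\left(-1660178 + \left(U{\left(-433 \right)} - -39266\right)\right) + A{\left(-821,-36 \right)} = \left(-1660178 - -38833\right) + 2 \left(-821\right) \left(-36\right) = \left(-1660178 + \left(-433 + 39266\right)\right) + 59112 = \left(-1660178 + 38833\right) + 59112 = -1621345 + 59112 = -1562233$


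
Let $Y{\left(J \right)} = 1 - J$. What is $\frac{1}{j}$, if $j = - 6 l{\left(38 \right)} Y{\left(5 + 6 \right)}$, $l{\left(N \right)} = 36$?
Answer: $\frac{1}{2160} \approx 0.00046296$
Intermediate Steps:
$j = 2160$ ($j = \left(-6\right) 36 \left(1 - \left(5 + 6\right)\right) = - 216 \left(1 - 11\right) = \left(-216\right) \left(-10\right) = 2160$)
$\frac{1}{j} = \frac{1}{2160}$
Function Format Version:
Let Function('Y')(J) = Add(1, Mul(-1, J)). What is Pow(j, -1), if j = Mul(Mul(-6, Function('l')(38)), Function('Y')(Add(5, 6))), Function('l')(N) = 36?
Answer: Rational(1, 2160) ≈ 0.00046296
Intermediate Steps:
j = 2160 (j = Mul(Mul(-6, 36), Add(1, Mul(-1, Add(5, 6)))) = Mul(-216, Add(1, Mul(-1, 11))) = Mul(-216, Add(1, -11)) = Mul(-216, -10) = 2160)
Pow(j, -1) = Pow(2160, -1) = Rational(1, 2160)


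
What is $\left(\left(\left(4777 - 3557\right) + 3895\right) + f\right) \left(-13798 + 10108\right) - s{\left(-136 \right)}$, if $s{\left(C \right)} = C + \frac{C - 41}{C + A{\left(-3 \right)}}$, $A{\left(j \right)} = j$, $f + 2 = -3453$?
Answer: $- \frac{851411873}{139} \approx -6.1253 \cdot 10^{6}$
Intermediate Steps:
$f = -3455$ ($f = -2 - 3453 = -3455$)
$s{\left(C \right)} = C + \frac{-41 + C}{-3 + C}$ ($s{\left(C \right)} = C + \frac{C - 41}{C - 3} = C + \frac{-41 + C}{-3 + C}$)
$\left(\left(\left(4777 - 3557\right) + 3895\right) + f\right) \left(-13798 + 10108\right) - s{\left(-136 \right)} = \left(\left(\left(4777 - 3557\right) + 3895\right) - 3455\right) \left(-13798 + 10108\right) - \frac{-41 + \left(-136\right)^{2} - -272}{-3 - 136} = \left(\left(1220 + 3895\right) - 3455\right) \left(-3690\right) - \frac{-41 + 18496 + 272}{-139} = \left(5115 - 3455\right) \left(-3690\right) - \left(- \frac{1}{139}\right) 18727 = 1660 \left(-3690\right) - - \frac{18727}{139} = -6125400 + \frac{18727}{139} = - \frac{851411873}{139}$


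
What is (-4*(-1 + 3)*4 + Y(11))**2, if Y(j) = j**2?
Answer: 7921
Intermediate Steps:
(-4*(-1 + 3)*4 + Y(11))**2 = (-4*(-1 + 3)*4 + 11**2)**2 = (-8*4 + 121)**2 = (-4*8 + 121)**2 = (-32 + 121)**2 = 89**2 = 7921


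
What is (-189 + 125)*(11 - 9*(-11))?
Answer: -7040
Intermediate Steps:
(-189 + 125)*(11 - 9*(-11)) = -64*(11 + 99) = -64*110 = -7040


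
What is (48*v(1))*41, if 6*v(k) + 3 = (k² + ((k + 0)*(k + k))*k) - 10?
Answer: -3280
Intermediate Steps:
v(k) = -13/6 + k³/3 + k²/6 (v(k) = -½ + ((k² + ((k + 0)*(k + k))*k) - 10)/6 = -½ + ((k² + (k*(2*k))*k) - 10)/6 = -½ + ((k² + (2*k²)*k) - 10)/6 = -½ + ((k² + 2*k³) - 10)/6 = -½ + (-10 + k² + 2*k³)/6 = -½ + (-5/3 + k³/3 + k²/6) = -13/6 + k³/3 + k²/6)
(48*v(1))*41 = (48*(-13/6 + (⅓)*1³ + (⅙)*1²))*41 = (48*(-13/6 + (⅓)*1 + (⅙)*1))*41 = (48*(-13/6 + ⅓ + ⅙))*41 = (48*(-5/3))*41 = -80*41 = -3280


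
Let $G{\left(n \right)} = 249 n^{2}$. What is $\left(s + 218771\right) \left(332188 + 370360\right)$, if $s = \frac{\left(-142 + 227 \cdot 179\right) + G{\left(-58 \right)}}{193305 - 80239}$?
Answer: $\frac{8689268229126562}{56533} \approx 1.537 \cdot 10^{11}$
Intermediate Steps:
$s = \frac{878127}{113066}$ ($s = \frac{\left(-142 + 227 \cdot 179\right) + 249 \left(-58\right)^{2}}{193305 - 80239} = \frac{\left(-142 + 40633\right) + 249 \cdot 3364}{113066} = \left(40491 + 837636\right) \frac{1}{113066} = 878127 \cdot \frac{1}{113066} = \frac{878127}{113066} \approx 7.7665$)
$\left(s + 218771\right) \left(332188 + 370360\right) = \left(\frac{878127}{113066} + 218771\right) \left(332188 + 370360\right) = \frac{24736440013}{113066} \cdot 702548 = \frac{8689268229126562}{56533}$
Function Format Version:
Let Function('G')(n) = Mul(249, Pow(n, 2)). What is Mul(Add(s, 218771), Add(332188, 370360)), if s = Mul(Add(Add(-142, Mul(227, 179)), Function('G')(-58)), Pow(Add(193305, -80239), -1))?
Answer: Rational(8689268229126562, 56533) ≈ 1.5370e+11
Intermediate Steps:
s = Rational(878127, 113066) (s = Mul(Add(Add(-142, Mul(227, 179)), Mul(249, Pow(-58, 2))), Pow(Add(193305, -80239), -1)) = Mul(Add(Add(-142, 40633), Mul(249, 3364)), Pow(113066, -1)) = Mul(Add(40491, 837636), Rational(1, 113066)) = Mul(878127, Rational(1, 113066)) = Rational(878127, 113066) ≈ 7.7665)
Mul(Add(s, 218771), Add(332188, 370360)) = Mul(Add(Rational(878127, 113066), 218771), Add(332188, 370360)) = Mul(Rational(24736440013, 113066), 702548) = Rational(8689268229126562, 56533)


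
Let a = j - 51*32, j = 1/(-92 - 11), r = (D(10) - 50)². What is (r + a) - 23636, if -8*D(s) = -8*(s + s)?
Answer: -2509905/103 ≈ -24368.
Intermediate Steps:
D(s) = 2*s (D(s) = -(-1)*(s + s) = -(-1)*2*s = -(-2)*s = 2*s)
r = 900 (r = (2*10 - 50)² = (20 - 50)² = (-30)² = 900)
j = -1/103 (j = 1/(-103) = -1/103 ≈ -0.0097087)
a = -168097/103 (a = -1/103 - 51*32 = -1/103 - 1632 = -168097/103 ≈ -1632.0)
(r + a) - 23636 = (900 - 168097/103) - 23636 = -75397/103 - 23636 = -2509905/103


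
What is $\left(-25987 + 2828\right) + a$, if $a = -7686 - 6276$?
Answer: $-37121$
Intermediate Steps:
$a = -13962$
$\left(-25987 + 2828\right) + a = \left(-25987 + 2828\right) - 13962 = -23159 - 13962 = -37121$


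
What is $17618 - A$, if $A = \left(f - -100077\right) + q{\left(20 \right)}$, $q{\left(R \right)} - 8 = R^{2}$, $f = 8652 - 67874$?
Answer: $-23645$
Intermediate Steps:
$f = -59222$
$q{\left(R \right)} = 8 + R^{2}$
$A = 41263$ ($A = \left(-59222 - -100077\right) + \left(8 + 20^{2}\right) = \left(-59222 + 100077\right) + \left(8 + 400\right) = 40855 + 408 = 41263$)
$17618 - A = 17618 - 41263 = -23645$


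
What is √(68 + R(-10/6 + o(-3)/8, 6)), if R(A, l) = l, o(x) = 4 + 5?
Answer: √74 ≈ 8.6023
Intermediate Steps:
o(x) = 9
√(68 + R(-10/6 + o(-3)/8, 6)) = √(68 + 6) = √74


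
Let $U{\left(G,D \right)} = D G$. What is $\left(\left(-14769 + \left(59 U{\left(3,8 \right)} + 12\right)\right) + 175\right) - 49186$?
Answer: $-62352$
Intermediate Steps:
$\left(\left(-14769 + \left(59 U{\left(3,8 \right)} + 12\right)\right) + 175\right) - 49186 = \left(\left(-14769 + \left(59 \cdot 8 \cdot 3 + 12\right)\right) + 175\right) - 49186 = \left(\left(-14769 + \left(59 \cdot 24 + 12\right)\right) + 175\right) - 49186 = \left(\left(-14769 + \left(1416 + 12\right)\right) + 175\right) - 49186 = \left(\left(-14769 + 1428\right) + 175\right) - 49186 = \left(-13341 + 175\right) - 49186 = -13166 - 49186 = -62352$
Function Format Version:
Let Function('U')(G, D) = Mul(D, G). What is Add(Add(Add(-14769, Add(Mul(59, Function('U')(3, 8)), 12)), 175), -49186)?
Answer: -62352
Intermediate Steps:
Add(Add(Add(-14769, Add(Mul(59, Function('U')(3, 8)), 12)), 175), -49186) = Add(Add(Add(-14769, Add(Mul(59, Mul(8, 3)), 12)), 175), -49186) = Add(Add(Add(-14769, Add(Mul(59, 24), 12)), 175), -49186) = Add(Add(Add(-14769, Add(1416, 12)), 175), -49186) = Add(Add(Add(-14769, 1428), 175), -49186) = Add(Add(-13341, 175), -49186) = Add(-13166, -49186) = -62352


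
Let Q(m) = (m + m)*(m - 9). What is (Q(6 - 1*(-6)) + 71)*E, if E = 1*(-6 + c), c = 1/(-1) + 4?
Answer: -429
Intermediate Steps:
c = 3 (c = -1 + 4 = 3)
Q(m) = 2*m*(-9 + m) (Q(m) = (2*m)*(-9 + m) = 2*m*(-9 + m))
E = -3 (E = 1*(-6 + 3) = 1*(-3) = -3)
(Q(6 - 1*(-6)) + 71)*E = (2*(6 - 1*(-6))*(-9 + (6 - 1*(-6))) + 71)*(-3) = (2*(6 + 6)*(-9 + (6 + 6)) + 71)*(-3) = (2*12*(-9 + 12) + 71)*(-3) = (2*12*3 + 71)*(-3) = (72 + 71)*(-3) = 143*(-3) = -429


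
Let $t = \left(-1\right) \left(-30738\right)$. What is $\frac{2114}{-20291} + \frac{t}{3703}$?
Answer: $\frac{615876616}{75137573} \approx 8.1967$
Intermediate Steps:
$t = 30738$
$\frac{2114}{-20291} + \frac{t}{3703} = \frac{2114}{-20291} + \frac{30738}{3703} = 2114 \left(- \frac{1}{20291}\right) + 30738 \cdot \frac{1}{3703} = - \frac{2114}{20291} + \frac{30738}{3703} = \frac{615876616}{75137573}$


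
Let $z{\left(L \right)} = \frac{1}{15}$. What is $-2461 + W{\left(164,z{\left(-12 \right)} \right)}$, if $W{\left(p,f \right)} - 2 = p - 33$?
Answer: $-2328$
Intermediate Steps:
$z{\left(L \right)} = \frac{1}{15}$
$W{\left(p,f \right)} = -31 + p$ ($W{\left(p,f \right)} = 2 + \left(p - 33\right) = 2 + \left(-33 + p\right) = -31 + p$)
$-2461 + W{\left(164,z{\left(-12 \right)} \right)} = -2461 + \left(-31 + 164\right) = -2461 + 133 = -2328$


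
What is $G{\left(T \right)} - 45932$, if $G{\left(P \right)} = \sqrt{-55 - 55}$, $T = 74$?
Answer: $-45932 + i \sqrt{110} \approx -45932.0 + 10.488 i$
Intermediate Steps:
$G{\left(P \right)} = i \sqrt{110}$ ($G{\left(P \right)} = \sqrt{-110} = i \sqrt{110}$)
$G{\left(T \right)} - 45932 = i \sqrt{110} - 45932 = -45932 + i \sqrt{110}$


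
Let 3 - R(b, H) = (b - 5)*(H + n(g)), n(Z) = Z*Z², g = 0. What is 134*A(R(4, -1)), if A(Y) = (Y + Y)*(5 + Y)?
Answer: 3752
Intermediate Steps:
n(Z) = Z³
R(b, H) = 3 - H*(-5 + b) (R(b, H) = 3 - (b - 5)*(H + 0³) = 3 - (-5 + b)*(H + 0) = 3 - (-5 + b)*H = 3 - H*(-5 + b))
A(Y) = 2*Y*(5 + Y) (A(Y) = (2*Y)*(5 + Y) = 2*Y*(5 + Y))
134*A(R(4, -1)) = 134*(2*(3 + 5*(-1) - 1*(-1)*4)*(5 + (3 + 5*(-1) - 1*(-1)*4))) = 134*(2*(3 - 5 + 4)*(5 + (3 - 5 + 4))) = 134*(2*2*(5 + 2)) = 134*(2*2*7) = 134*28 = 3752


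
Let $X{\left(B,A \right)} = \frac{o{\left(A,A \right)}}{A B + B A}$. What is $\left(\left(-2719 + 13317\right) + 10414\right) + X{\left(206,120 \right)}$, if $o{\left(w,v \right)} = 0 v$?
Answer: $21012$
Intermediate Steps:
$o{\left(w,v \right)} = 0$
$X{\left(B,A \right)} = 0$ ($X{\left(B,A \right)} = \frac{0}{A B + B A} = \frac{0}{A B + A B} = \frac{0}{2 A B} = 0 \frac{1}{2 A B} = 0$)
$\left(\left(-2719 + 13317\right) + 10414\right) + X{\left(206,120 \right)} = \left(\left(-2719 + 13317\right) + 10414\right) + 0 = \left(10598 + 10414\right) + 0 = 21012 + 0 = 21012$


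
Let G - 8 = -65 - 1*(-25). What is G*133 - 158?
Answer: -4414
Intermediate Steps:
G = -32 (G = 8 + (-65 - 1*(-25)) = 8 + (-65 + 25) = 8 - 40 = -32)
G*133 - 158 = -32*133 - 158 = -4256 - 158 = -4414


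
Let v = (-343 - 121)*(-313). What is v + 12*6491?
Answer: 223124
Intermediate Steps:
v = 145232 (v = -464*(-313) = 145232)
v + 12*6491 = 145232 + 12*6491 = 145232 + 77892 = 223124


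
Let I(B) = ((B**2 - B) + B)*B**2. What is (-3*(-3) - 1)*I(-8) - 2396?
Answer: 30372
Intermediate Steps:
I(B) = B**4 (I(B) = B**2*B**2 = B**4)
(-3*(-3) - 1)*I(-8) - 2396 = (-3*(-3) - 1)*(-8)**4 - 2396 = (9 - 1)*4096 - 2396 = 8*4096 - 2396 = 32768 - 2396 = 30372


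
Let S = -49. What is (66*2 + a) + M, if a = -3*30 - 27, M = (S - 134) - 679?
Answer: -847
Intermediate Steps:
M = -862 (M = (-49 - 134) - 679 = -183 - 679 = -862)
a = -117 (a = -90 - 27 = -117)
(66*2 + a) + M = (66*2 - 117) - 862 = (132 - 117) - 862 = 15 - 862 = -847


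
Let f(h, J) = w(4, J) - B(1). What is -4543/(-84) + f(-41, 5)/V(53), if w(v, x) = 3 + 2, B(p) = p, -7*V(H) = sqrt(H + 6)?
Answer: 649/12 - 28*sqrt(59)/59 ≈ 50.438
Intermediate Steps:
V(H) = -sqrt(6 + H)/7 (V(H) = -sqrt(H + 6)/7 = -sqrt(6 + H)/7)
w(v, x) = 5
f(h, J) = 4 (f(h, J) = 5 - 1*1 = 5 - 1 = 4)
-4543/(-84) + f(-41, 5)/V(53) = -4543/(-84) + 4/((-sqrt(6 + 53)/7)) = -4543*(-1/84) + 4/((-sqrt(59)/7)) = 649/12 + 4*(-7*sqrt(59)/59) = 649/12 - 28*sqrt(59)/59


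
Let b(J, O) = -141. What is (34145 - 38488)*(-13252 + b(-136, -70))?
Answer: 58165799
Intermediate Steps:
(34145 - 38488)*(-13252 + b(-136, -70)) = (34145 - 38488)*(-13252 - 141) = -4343*(-13393) = 58165799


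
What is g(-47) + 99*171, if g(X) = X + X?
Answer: 16835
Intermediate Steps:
g(X) = 2*X
g(-47) + 99*171 = 2*(-47) + 99*171 = -94 + 16929 = 16835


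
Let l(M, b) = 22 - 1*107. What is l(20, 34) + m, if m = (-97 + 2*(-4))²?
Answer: 10940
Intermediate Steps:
l(M, b) = -85 (l(M, b) = 22 - 107 = -85)
m = 11025 (m = (-97 - 8)² = (-105)² = 11025)
l(20, 34) + m = -85 + 11025 = 10940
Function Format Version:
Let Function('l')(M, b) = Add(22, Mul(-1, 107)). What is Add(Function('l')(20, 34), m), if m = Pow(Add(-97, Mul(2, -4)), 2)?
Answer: 10940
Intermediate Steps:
Function('l')(M, b) = -85 (Function('l')(M, b) = Add(22, -107) = -85)
m = 11025 (m = Pow(Add(-97, -8), 2) = Pow(-105, 2) = 11025)
Add(Function('l')(20, 34), m) = Add(-85, 11025) = 10940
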